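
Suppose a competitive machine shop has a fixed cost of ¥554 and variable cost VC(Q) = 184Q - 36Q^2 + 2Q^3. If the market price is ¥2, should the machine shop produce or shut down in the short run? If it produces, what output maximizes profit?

Shut down

Variable cost is VC = 184Q - 36Q^2 + 2Q^3, so AVC = VC/Q = 184 - 36Q + 2Q^2 and MC = dTC/dQ = 184 - 72Q + 6Q^2.
The AVC parabola has its vertex at Q = 36/4 = 9, where AVC = 184 - 36·9 + 2·9^2 = ¥22.
Since P = ¥2 < min AVC = ¥22, price fails to cover variable cost at any output.
Best response: produce nothing and absorb the ¥554 fixed cost.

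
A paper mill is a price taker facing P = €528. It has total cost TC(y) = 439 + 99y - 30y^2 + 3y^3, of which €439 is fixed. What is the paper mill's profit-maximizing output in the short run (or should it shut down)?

Produce at y = 11

Variable cost is VC = 99y - 30y^2 + 3y^3, so AVC = VC/y = 99 - 30y + 3y^2 and MC = dTC/dy = 99 - 60y + 9y^2.
AVC is minimized where dAVC/dy = -30 + 6y = 0, at y = 5; min AVC = 99 - 30·5 + 3·5^2 = €24.
Because €528 ≥ €24, revenue can cover variable cost; the firm operates.
Set P = MC: 528 = 99 - 60y + 9y^2 → -429 - 60y + 9y^2 = 0. The roots are y = -13/3 and y = 11; the profit-maximizing output is on the rising part of MC, so y* = 11.
Check: AVC at y = 11 is €132 ≤ P, so revenue covers variable cost.
Profit = P·y − TC = 528·11 − 1891 = €3917.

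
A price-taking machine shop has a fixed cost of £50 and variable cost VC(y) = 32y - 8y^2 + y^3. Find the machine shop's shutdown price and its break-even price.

AVC = 32 - 8y + y^2; minimized at y = 4, giving min AVC = £16. That is the shutdown price.
ATC = 50/y + 32 - 8y + y^2. Setting dATC/dy = −50/y^2 − 8 + 2y = 0 gives y = 5 (since 2·5^3 − 8·5^2 = 50).
min ATC = 50/5 + 32 − 8·5 + 5^2 = £27. That is the break-even price.
Between these two prices the firm operates at a loss; above £27 it earns a profit.

Shutdown price = £16; break-even price = £27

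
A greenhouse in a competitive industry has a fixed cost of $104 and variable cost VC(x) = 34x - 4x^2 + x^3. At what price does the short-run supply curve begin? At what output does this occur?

The firm shuts down when price falls below the minimum of average variable cost. AVC = VC/x = 34 - 4x + x^2.
At the minimum of AVC, MC = AVC. MC = 34 - 8x + 3x^2; setting MC = AVC gives 2x^2 - 4x = 0, so x = 2. min AVC = 30.
So the shutdown price is $30.

$30 per unit, at x = 2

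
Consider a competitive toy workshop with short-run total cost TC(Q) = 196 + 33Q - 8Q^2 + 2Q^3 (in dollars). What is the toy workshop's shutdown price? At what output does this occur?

The firm shuts down when price falls below the minimum of average variable cost. AVC = VC/Q = 33 - 8Q + 2Q^2.
At the minimum of AVC, MC = AVC. MC = 33 - 16Q + 6Q^2; setting MC = AVC gives 4Q^2 - 8Q = 0, so Q = 2. min AVC = 25.
For P < $25 the firm produces nothing.

$25 per unit, at Q = 2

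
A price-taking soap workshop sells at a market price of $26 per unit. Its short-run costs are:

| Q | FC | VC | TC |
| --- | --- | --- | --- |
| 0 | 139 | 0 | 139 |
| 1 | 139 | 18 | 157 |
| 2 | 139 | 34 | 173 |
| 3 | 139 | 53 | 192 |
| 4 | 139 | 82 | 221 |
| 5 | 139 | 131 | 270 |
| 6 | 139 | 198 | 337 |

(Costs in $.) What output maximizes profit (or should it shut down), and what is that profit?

Q = 3; profit = -$114

Tabulate TR − TC: Q=0: -139; Q=1: -131; Q=2: -121; Q=3: -114; Q=4: -117; Q=5: -140; Q=6: -181.
Profit is maximized at Q = 3. AVC there is 53/3 = $17.67 ≤ P, so producing beats shutting down (which would give -$139).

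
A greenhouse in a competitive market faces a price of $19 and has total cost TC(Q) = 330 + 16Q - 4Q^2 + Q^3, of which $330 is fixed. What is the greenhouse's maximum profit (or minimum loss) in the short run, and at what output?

Profit = -$312 at Q = 3

AVC = 16 - 4Q + Q^2; min AVC = $12 at Q = 2. Since P = $19 ≥ min AVC, the firm produces.
With MC = 16 - 8Q + 3Q^2, P = MC on the upward-sloping part at Q* = 3.
TR = 19·3 = 57. TC = 330 + 39 = 369. Profit = 57 − 369 = -$312.
By producing, the firm covers all variable cost plus $18 of fixed cost; shutting down would lose the full $330.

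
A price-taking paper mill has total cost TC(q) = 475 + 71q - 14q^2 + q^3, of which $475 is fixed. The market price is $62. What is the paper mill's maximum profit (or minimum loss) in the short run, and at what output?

Profit = -$151 at q = 9

AVC = 71 - 14q + q^2; min AVC = $22 at q = 7. Since P = $62 ≥ min AVC, the firm produces.
With MC = 71 - 28q + 3q^2, P = MC on the upward-sloping part at q* = 9.
TR = 62·9 = 558. TC = 475 + 234 = 709. Profit = 558 − 709 = -$151.
By producing, the firm covers all variable cost plus $324 of fixed cost; shutting down would lose the full $475.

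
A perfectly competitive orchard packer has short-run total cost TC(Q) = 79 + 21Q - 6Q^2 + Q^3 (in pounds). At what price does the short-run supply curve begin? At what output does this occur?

£12 per unit, at Q = 3

The shutdown price is the minimum of AVC. VC = 21Q - 6Q^2 + Q^3, so AVC = 21 - 6Q + Q^2.
dAVC/dQ = -6 + 2Q = 0 gives Q = 3. min AVC = 21 - 6·3 + 3^2 = 12.
For P < £12 the firm produces nothing.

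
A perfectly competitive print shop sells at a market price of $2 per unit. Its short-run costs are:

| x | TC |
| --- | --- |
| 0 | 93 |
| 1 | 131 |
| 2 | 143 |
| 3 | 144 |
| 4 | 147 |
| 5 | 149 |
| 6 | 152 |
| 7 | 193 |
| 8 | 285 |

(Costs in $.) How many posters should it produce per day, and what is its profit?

x = 0 (shut down); profit = -$93

Tabulate TR − TC: x=0: -93; x=1: -129; x=2: -139; x=3: -138; x=4: -139; x=5: -139; x=6: -140; x=7: -179; x=8: -269.
Profit is highest at x = 0. Equivalently, the lowest AVC in the table is 59/6 ≈ $9.83 at x = 6, and P = $2 falls below it — price never covers variable cost, so the firm shuts down and loses only its fixed cost.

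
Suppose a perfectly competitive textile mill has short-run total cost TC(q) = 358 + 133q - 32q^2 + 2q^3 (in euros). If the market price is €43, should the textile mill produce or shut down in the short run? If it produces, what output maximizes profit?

Strip out fixed cost: VC = 133q - 32q^2 + 2q^3. Then AVC = 133 - 32q + 2q^2 and MC = 133 - 64q + 6q^2.
AVC hits its minimum where MC = AVC, at q = 8, giving min AVC = 133 - 32·8 + 2·8^2 = €5.
Because €43 ≥ €5, revenue can cover variable cost; the firm operates.
P = MC gives 90 - 64q + 6q^2 = 0, with roots 5/3 and 9. Take the larger (rising MC): q* = 9.
Check: AVC at q = 9 is €7 ≤ P, so revenue covers variable cost.
Profit = P·q − TC = 43·9 − 421 = -€34, a loss, but smaller than the €358 fixed cost the firm would lose by shutting down.

Produce at q = 9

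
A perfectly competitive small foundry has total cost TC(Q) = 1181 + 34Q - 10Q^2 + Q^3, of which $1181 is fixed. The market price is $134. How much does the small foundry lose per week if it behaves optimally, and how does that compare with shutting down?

Profit = -$181 at Q = 10

AVC = 34 - 10Q + Q^2 has its minimum $9 at Q = 5; price $134 clears that bar, so the firm operates.
MC = 34 - 20Q + 3Q^2. Setting P = MC and taking the root on the rising branch gives Q* = 10.
TR = 134·10 = 1340. TC = 1181 + 340 = 1521. Profit = 1340 − 1521 = -$181.
By producing, the firm covers all variable cost plus $1000 of fixed cost; shutting down would lose the full $1181.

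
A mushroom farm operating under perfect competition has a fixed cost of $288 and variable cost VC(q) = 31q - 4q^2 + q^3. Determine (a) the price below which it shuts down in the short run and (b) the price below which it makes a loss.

Shutdown price = $27; break-even price = $91

Shutdown price = min AVC. AVC = 31 - 4q + q^2, with vertex at q = 2 and minimum $27.
ATC = 288/q + 31 - 4q + q^2. Setting dATC/dq = −288/q^2 − 4 + 2q = 0 gives q = 6 (since 2·6^3 − 4·6^2 = 288).
min ATC = 288/6 + 31 − 4·6 + 6^2 = $91. That is the break-even price.
For $27 ≤ P < $91 the firm produces at a loss; below $27 it shuts down.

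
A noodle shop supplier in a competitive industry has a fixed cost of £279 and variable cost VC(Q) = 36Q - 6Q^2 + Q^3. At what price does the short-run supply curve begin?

£27 per unit

Short-run supply begins at min AVC. From VC = 36Q - 6Q^2 + Q^3, AVC = 36 - 6Q + Q^2.
At the minimum of AVC, MC = AVC. MC = 36 - 12Q + 3Q^2; setting MC = AVC gives 2Q^2 - 6Q = 0, so Q = 3. min AVC = 27.
So the shutdown price is £27.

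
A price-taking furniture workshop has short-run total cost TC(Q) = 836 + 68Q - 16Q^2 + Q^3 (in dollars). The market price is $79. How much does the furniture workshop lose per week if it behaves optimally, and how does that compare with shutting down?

AVC = 68 - 16Q + Q^2; min AVC = $4 at Q = 8. Since P = $79 ≥ min AVC, the firm produces.
MC = 68 - 32Q + 3Q^2. Setting P = MC and taking the root on the rising branch gives Q* = 11.
TR = 79·11 = 869. TC = 836 + 143 = 979. Profit = 869 − 979 = -$110.
Shutting down would mean losing the fixed cost of $836, so operating at a loss of $110 is better by $726.

Profit = -$110 at Q = 11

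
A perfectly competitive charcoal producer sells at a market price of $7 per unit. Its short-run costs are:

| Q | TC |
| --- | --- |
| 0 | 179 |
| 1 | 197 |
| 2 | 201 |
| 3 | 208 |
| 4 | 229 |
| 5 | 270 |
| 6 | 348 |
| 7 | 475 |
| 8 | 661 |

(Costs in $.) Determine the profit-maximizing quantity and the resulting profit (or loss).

Compute π = P·Q − TC at each output: Q=0: -179; Q=1: -190; Q=2: -187; Q=3: -187; Q=4: -201; Q=5: -235; Q=6: -306; Q=7: -426; Q=8: -605.
Profit is highest at Q = 0. Equivalently, the lowest AVC in the table is 29/3 ≈ $9.67 at Q = 3, and P = $7 falls below it — price never covers variable cost, so the firm shuts down and loses only its fixed cost.

Q = 0 (shut down); profit = -$179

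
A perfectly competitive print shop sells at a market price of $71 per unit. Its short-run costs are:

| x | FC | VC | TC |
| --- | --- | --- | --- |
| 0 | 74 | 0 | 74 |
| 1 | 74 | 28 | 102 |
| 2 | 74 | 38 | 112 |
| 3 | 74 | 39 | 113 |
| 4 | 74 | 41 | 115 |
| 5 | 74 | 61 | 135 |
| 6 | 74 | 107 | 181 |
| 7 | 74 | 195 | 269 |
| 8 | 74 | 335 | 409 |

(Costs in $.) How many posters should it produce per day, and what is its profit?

Tabulate TR − TC: x=0: -74; x=1: -31; x=2: 30; x=3: 100; x=4: 169; x=5: 220; x=6: 245; x=7: 228; x=8: 159.
Profit is maximized at x = 6. AVC there is 107/6 = $17.83 ≤ P, so producing beats shutting down (which would give -$74).

x = 6; profit = $245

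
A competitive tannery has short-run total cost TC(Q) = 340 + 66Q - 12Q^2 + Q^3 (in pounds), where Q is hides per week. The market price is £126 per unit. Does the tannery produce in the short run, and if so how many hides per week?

Produce at Q = 10

Strip out fixed cost: VC = 66Q - 12Q^2 + Q^3. Then AVC = 66 - 12Q + Q^2 and MC = 66 - 24Q + 3Q^2.
AVC hits its minimum where MC = AVC, at Q = 6, giving min AVC = 66 - 12·6 + 6^2 = £30.
Since P = £126 ≥ min AVC = £30, price covers variable cost and the firm should produce.
P = MC gives -60 - 24Q + 3Q^2 = 0, with roots -2 and 10. Take the larger (rising MC): Q* = 10.
Check: AVC at Q = 10 is £46 ≤ P, so revenue covers variable cost.
Profit = P·Q − TC = 126·10 − 800 = £460.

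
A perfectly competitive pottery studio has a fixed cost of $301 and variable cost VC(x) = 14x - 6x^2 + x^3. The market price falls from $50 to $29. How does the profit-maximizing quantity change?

AVC = 14 - 6x + x^2, minimized at x = 3 where min AVC = $5. MC = 14 - 12x + 3x^2.
With P = $50 above the shutdown price, P = MC gives x = 6.
At P = $29 ≥ min AVC, set P = MC: x = 5. The firm stays open but cuts output.

Output falls from 6 to 5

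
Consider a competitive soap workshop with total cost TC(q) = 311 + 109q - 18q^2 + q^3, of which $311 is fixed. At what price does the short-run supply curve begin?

$28 per unit

Short-run supply begins at min AVC. From VC = 109q - 18q^2 + q^3, AVC = 109 - 18q + q^2.
dAVC/dq = -18 + 2q = 0 gives q = 9. min AVC = 109 - 18·9 + 9^2 = 28.
So the shutdown price is $28.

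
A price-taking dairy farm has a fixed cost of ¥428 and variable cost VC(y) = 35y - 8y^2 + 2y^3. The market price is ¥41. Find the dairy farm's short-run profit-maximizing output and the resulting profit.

Profit = -¥392 at y = 3

AVC = 35 - 8y + 2y^2; min AVC = ¥27 at y = 2. Since P = ¥41 ≥ min AVC, the firm produces.
With MC = 35 - 16y + 6y^2, P = MC on the upward-sloping part at y* = 3.
TR = 41·3 = 123. TC = 428 + 87 = 515. Profit = 123 − 515 = -¥392.
That loss of ¥392 beats the ¥428 the firm would lose by shutting down; producing recovers ¥36 of fixed cost.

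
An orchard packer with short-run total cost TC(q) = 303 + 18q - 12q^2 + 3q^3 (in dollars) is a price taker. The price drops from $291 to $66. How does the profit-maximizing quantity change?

AVC = 18 - 12q + 3q^2, minimized at q = 2 where min AVC = $6. MC = 18 - 24q + 9q^2.
At P = $291 ≥ min AVC, set P = MC on the rising branch: q = 7.
At P = $66 ≥ min AVC, set P = MC: q = 4. The firm stays open but cuts output.

Output falls from 7 to 4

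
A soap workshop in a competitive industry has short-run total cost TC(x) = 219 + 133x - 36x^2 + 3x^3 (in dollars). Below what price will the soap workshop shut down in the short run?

$25 per unit

The firm shuts down when price falls below the minimum of average variable cost. AVC = VC/x = 133 - 36x + 3x^2.
dAVC/dx = -36 + 6x = 0 gives x = 6. min AVC = 133 - 36·6 + 3·6^2 = 25.
For P < $25 the firm produces nothing.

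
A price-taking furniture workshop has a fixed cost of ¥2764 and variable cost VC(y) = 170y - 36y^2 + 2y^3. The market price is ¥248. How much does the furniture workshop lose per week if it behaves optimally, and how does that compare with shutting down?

AVC = 170 - 36y + 2y^2; min AVC = ¥8 at y = 9. Since P = ¥248 ≥ min AVC, the firm produces.
MC = 170 - 72y + 6y^2. Setting P = MC and taking the root on the rising branch gives y* = 13.
TR = 248·13 = 3224. TC = 2764 + 520 = 3284. Profit = 3224 − 3284 = -¥60.
That loss of ¥60 beats the ¥2764 the firm would lose by shutting down; producing recovers ¥2704 of fixed cost.

Profit = -¥60 at y = 13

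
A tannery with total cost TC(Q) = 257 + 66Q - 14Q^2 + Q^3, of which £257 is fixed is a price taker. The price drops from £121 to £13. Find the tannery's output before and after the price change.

Output falls from 11 to 0 (the firm shuts down)

AVC = 66 - 14Q + Q^2, minimized at Q = 7 where min AVC = £17. MC = 66 - 28Q + 3Q^2.
At P = £121 ≥ min AVC, set P = MC on the rising branch: Q = 11.
At P = £13 < min AVC = £17, price no longer covers variable cost at any output, so the firm shuts down: Q = 0.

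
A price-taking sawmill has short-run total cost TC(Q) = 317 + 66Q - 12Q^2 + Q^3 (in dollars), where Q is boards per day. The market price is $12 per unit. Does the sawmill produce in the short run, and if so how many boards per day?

Shut down

Strip out fixed cost: VC = 66Q - 12Q^2 + Q^3. Then AVC = 66 - 12Q + Q^2 and MC = 66 - 24Q + 3Q^2.
The AVC parabola has its vertex at Q = 12/2 = 6, where AVC = 66 - 12·6 + 6^2 = $30.
Since P = $12 < min AVC = $30, price fails to cover variable cost at any output.
The firm minimizes its loss by shutting down and losing only its fixed cost of $317.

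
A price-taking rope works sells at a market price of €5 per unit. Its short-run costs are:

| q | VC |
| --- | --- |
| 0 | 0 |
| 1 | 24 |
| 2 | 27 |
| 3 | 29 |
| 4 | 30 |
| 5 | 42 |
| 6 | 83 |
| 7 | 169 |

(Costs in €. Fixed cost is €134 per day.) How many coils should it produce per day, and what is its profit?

q = 0 (shut down); profit = -€134

Tabulate TR − TC: q=0: -134; q=1: -153; q=2: -151; q=3: -148; q=4: -144; q=5: -151; q=6: -187; q=7: -268.
Profit is highest at q = 0. Equivalently, the lowest AVC in the table is 30/4 ≈ €7.50 at q = 4, and P = €5 falls below it — price never covers variable cost, so the firm shuts down and loses only its fixed cost.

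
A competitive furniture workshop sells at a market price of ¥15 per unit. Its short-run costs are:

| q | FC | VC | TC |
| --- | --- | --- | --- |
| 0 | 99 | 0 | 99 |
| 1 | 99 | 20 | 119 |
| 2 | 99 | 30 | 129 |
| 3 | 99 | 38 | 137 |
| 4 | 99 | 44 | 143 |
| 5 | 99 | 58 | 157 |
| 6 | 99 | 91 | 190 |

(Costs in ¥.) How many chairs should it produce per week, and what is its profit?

q = 5; profit = -¥82

Tabulate TR − TC: q=0: -99; q=1: -104; q=2: -99; q=3: -92; q=4: -83; q=5: -82; q=6: -100.
Profit is maximized at q = 5. AVC there is 58/5 = ¥11.60 ≤ P, so producing beats shutting down (which would give -¥99).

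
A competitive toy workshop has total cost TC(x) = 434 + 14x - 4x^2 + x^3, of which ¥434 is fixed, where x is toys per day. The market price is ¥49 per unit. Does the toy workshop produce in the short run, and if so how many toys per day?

Strip out fixed cost: VC = 14x - 4x^2 + x^3. Then AVC = 14 - 4x + x^2 and MC = 14 - 8x + 3x^2.
The AVC parabola has its vertex at x = 4/2 = 2, where AVC = 14 - 4·2 + 2^2 = ¥10.
Because ¥49 ≥ ¥10, revenue can cover variable cost; the firm operates.
Set P = MC: 49 = 14 - 8x + 3x^2 → -35 - 8x + 3x^2 = 0. The roots are x = -7/3 and x = 5; the profit-maximizing output is on the rising part of MC, so x* = 5.
Check: AVC at x = 5 is ¥19 ≤ P, so revenue covers variable cost.
Profit = P·x − TC = 49·5 − 529 = -¥284, a loss, but smaller than the ¥434 fixed cost the firm would lose by shutting down.

Produce at x = 5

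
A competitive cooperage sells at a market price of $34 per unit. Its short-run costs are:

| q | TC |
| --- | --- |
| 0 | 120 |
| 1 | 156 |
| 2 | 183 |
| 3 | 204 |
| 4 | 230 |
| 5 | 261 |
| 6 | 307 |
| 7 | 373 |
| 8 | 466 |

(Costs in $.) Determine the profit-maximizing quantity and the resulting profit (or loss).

q = 5; profit = -$91

Profit at each row (π = 34q − TC): q=0: -120; q=1: -122; q=2: -115; q=3: -102; q=4: -94; q=5: -91; q=6: -103; q=7: -135; q=8: -194.
Profit is maximized at q = 5. AVC there is 141/5 = $28.20 ≤ P, so producing beats shutting down (which would give -$120).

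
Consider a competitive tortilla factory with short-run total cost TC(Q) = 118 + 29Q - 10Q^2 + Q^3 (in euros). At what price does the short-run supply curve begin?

Short-run supply begins at min AVC. From VC = 29Q - 10Q^2 + Q^3, AVC = 29 - 10Q + Q^2.
dAVC/dQ = -10 + 2Q = 0 gives Q = 5. min AVC = 29 - 10·5 + 5^2 = 4.
For P < €4 the firm produces nothing.

€4 per unit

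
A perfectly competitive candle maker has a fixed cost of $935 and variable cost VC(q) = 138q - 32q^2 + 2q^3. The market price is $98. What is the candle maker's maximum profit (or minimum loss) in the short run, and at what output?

Profit = -$135 at q = 10

AVC = 138 - 32q + 2q^2 has its minimum $10 at q = 8; price $98 clears that bar, so the firm operates.
MC = 138 - 64q + 6q^2. Setting P = MC and taking the root on the rising branch gives q* = 10.
TR = 98·10 = 980. TC = 935 + 180 = 1115. Profit = 980 − 1115 = -$135.
Shutting down would mean losing the fixed cost of $935, so operating at a loss of $135 is better by $800.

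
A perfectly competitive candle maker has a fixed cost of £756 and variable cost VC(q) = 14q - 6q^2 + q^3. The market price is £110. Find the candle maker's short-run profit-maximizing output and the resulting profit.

AVC = 14 - 6q + q^2; min AVC = £5 at q = 3. Since P = £110 ≥ min AVC, the firm produces.
MC = 14 - 12q + 3q^2. Setting P = MC and taking the root on the rising branch gives q* = 8.
TR = 110·8 = 880. TC = 756 + 240 = 996. Profit = 880 − 996 = -£116.
Shutting down would mean losing the fixed cost of £756, so operating at a loss of £116 is better by £640.

Profit = -£116 at q = 8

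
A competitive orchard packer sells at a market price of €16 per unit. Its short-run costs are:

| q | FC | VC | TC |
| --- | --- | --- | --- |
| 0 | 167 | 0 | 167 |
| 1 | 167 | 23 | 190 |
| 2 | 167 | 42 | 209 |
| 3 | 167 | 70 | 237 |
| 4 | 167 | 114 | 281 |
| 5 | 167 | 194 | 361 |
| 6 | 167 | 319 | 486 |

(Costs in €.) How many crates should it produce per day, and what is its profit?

Compute π = P·q − TC at each output: q=0: -167; q=1: -174; q=2: -177; q=3: -189; q=4: -217; q=5: -281; q=6: -390.
Profit is highest at q = 0. Equivalently, the lowest AVC in the table is 42/2 ≈ €21 at q = 2, and P = €16 falls below it — price never covers variable cost, so the firm shuts down and loses only its fixed cost.

q = 0 (shut down); profit = -€167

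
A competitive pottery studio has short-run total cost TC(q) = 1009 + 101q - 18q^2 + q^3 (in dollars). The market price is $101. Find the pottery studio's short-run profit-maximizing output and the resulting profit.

AVC = 101 - 18q + q^2 has its minimum $20 at q = 9; price $101 clears that bar, so the firm operates.
MC = 101 - 36q + 3q^2. Setting P = MC and taking the root on the rising branch gives q* = 12.
TR = 101·12 = 1212. TC = 1009 + 348 = 1357. Profit = 1212 − 1357 = -$145.
That loss of $145 beats the $1009 the firm would lose by shutting down; producing recovers $864 of fixed cost.

Profit = -$145 at q = 12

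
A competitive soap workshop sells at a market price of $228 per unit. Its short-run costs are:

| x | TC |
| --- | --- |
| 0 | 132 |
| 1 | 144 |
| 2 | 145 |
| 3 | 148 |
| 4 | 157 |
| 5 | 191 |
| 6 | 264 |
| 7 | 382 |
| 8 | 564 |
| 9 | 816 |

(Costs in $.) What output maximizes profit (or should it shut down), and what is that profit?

Compute π = P·x − TC at each output: x=0: -132; x=1: 84; x=2: 311; x=3: 536; x=4: 755; x=5: 949; x=6: 1104; x=7: 1214; x=8: 1260; x=9: 1236.
Profit is maximized at x = 8. AVC there is 432/8 = $54 ≤ P, so producing beats shutting down (which would give -$132).

x = 8; profit = $1260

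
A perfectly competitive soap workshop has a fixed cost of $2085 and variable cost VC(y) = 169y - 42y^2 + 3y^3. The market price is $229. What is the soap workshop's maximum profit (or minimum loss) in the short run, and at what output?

Profit = -$285 at y = 10

AVC = 169 - 42y + 3y^2 has its minimum $22 at y = 7; price $229 clears that bar, so the firm operates.
MC = 169 - 84y + 9y^2. Setting P = MC and taking the root on the rising branch gives y* = 10.
TR = 229·10 = 2290. TC = 2085 + 490 = 2575. Profit = 2290 − 2575 = -$285.
That loss of $285 beats the $2085 the firm would lose by shutting down; producing recovers $1800 of fixed cost.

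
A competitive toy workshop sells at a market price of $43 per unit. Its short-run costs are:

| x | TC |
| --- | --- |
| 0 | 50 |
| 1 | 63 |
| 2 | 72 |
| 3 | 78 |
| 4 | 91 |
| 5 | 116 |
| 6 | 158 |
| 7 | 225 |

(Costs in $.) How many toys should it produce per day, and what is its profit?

Compute π = P·x − TC at each output: x=0: -50; x=1: -20; x=2: 14; x=3: 51; x=4: 81; x=5: 99; x=6: 100; x=7: 76.
Profit is maximized at x = 6. AVC there is 108/6 = $18 ≤ P, so producing beats shutting down (which would give -$50).

x = 6; profit = $100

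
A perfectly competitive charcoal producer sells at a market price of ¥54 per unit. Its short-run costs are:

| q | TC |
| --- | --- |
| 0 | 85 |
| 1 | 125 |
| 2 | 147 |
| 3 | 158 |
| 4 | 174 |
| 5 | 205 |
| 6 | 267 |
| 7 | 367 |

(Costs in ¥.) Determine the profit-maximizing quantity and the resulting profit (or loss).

Tabulate TR − TC: q=0: -85; q=1: -71; q=2: -39; q=3: 4; q=4: 42; q=5: 65; q=6: 57; q=7: 11.
Profit is maximized at q = 5. AVC there is 120/5 = ¥24 ≤ P, so producing beats shutting down (which would give -¥85).

q = 5; profit = ¥65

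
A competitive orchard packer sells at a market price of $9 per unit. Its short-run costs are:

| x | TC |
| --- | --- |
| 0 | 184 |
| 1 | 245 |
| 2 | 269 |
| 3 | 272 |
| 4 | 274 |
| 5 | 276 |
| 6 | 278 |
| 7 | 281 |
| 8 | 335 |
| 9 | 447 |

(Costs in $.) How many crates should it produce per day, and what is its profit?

Tabulate TR − TC: x=0: -184; x=1: -236; x=2: -251; x=3: -245; x=4: -238; x=5: -231; x=6: -224; x=7: -218; x=8: -263; x=9: -366.
Profit is highest at x = 0. Equivalently, the lowest AVC in the table is 97/7 ≈ $13.86 at x = 7, and P = $9 falls below it — price never covers variable cost, so the firm shuts down and loses only its fixed cost.

x = 0 (shut down); profit = -$184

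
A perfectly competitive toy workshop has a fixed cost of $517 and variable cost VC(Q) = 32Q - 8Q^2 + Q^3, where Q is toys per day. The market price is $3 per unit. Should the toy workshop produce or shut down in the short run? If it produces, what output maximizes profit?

Shut down

Strip out fixed cost: VC = 32Q - 8Q^2 + Q^3. Then AVC = 32 - 8Q + Q^2 and MC = 32 - 16Q + 3Q^2.
AVC hits its minimum where MC = AVC, at Q = 4, giving min AVC = 32 - 8·4 + 4^2 = $16.
Since P = $3 < min AVC = $16, price fails to cover variable cost at any output.
Shutting down limits the loss to fixed cost, $517.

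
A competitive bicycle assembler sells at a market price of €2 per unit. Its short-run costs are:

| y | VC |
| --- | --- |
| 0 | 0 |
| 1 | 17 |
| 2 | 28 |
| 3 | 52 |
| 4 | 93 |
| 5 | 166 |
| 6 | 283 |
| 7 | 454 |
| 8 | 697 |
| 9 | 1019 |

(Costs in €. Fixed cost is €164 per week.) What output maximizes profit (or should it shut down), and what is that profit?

Profit at each row (π = 2y − TC): y=0: -164; y=1: -179; y=2: -188; y=3: -210; y=4: -249; y=5: -320; y=6: -435; y=7: -604; y=8: -845; y=9: -1165.
Profit is highest at y = 0. Equivalently, the lowest AVC in the table is 28/2 ≈ €14 at y = 2, and P = €2 falls below it — price never covers variable cost, so the firm shuts down and loses only its fixed cost.

y = 0 (shut down); profit = -€164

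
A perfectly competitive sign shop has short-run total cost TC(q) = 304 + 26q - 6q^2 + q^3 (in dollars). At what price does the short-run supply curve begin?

Short-run supply begins at min AVC. From VC = 26q - 6q^2 + q^3, AVC = 26 - 6q + q^2.
dAVC/dq = -6 + 2q = 0 gives q = 3. min AVC = 26 - 6·3 + 3^2 = 17.
So the shutdown price is $17.

$17 per unit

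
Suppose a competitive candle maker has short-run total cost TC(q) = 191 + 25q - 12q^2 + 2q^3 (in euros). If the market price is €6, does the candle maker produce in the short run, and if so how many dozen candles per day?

Strip out fixed cost: VC = 25q - 12q^2 + 2q^3. Then AVC = 25 - 12q + 2q^2 and MC = 25 - 24q + 6q^2.
The AVC parabola has its vertex at q = 12/4 = 3, where AVC = 25 - 12·3 + 2·3^2 = €7.
Since P = €6 < min AVC = €7, price fails to cover variable cost at any output.
Shutting down limits the loss to fixed cost, €191.

Shut down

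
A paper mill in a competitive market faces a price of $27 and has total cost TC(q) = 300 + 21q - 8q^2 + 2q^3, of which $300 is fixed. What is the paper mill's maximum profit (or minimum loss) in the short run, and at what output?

AVC = 21 - 8q + 2q^2 has its minimum $13 at q = 2; price $27 clears that bar, so the firm operates.
MC = 21 - 16q + 6q^2. Setting P = MC and taking the root on the rising branch gives q* = 3.
TR = 27·3 = 81. TC = 300 + 45 = 345. Profit = 81 − 345 = -$264.
By producing, the firm covers all variable cost plus $36 of fixed cost; shutting down would lose the full $300.

Profit = -$264 at q = 3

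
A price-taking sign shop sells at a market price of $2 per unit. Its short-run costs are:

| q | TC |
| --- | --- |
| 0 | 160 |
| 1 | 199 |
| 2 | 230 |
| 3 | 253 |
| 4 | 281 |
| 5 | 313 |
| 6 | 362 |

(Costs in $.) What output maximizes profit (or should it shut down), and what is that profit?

q = 0 (shut down); profit = -$160

Profit at each row (π = 2q − TC): q=0: -160; q=1: -197; q=2: -226; q=3: -247; q=4: -273; q=5: -303; q=6: -350.
Profit is highest at q = 0. Equivalently, the lowest AVC in the table is 121/4 ≈ $30.25 at q = 4, and P = $2 falls below it — price never covers variable cost, so the firm shuts down and loses only its fixed cost.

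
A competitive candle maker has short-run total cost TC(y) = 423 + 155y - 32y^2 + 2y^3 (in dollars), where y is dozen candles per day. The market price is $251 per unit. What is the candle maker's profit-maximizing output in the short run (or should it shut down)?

Produce at y = 12

Strip out fixed cost: VC = 155y - 32y^2 + 2y^3. Then AVC = 155 - 32y + 2y^2 and MC = 155 - 64y + 6y^2.
The AVC parabola has its vertex at y = 32/4 = 8, where AVC = 155 - 32·8 + 2·8^2 = $27.
Because $251 ≥ $27, revenue can cover variable cost; the firm operates.
Solving P = MC: -96 - 64y + 6y^2 = 0 ⇒ y = -4/3 or 12. On the upward-sloping branch, y* = 12.
Check: AVC at y = 12 is $59 ≤ P, so revenue covers variable cost.
Profit = P·y − TC = 251·12 − 1131 = $1881.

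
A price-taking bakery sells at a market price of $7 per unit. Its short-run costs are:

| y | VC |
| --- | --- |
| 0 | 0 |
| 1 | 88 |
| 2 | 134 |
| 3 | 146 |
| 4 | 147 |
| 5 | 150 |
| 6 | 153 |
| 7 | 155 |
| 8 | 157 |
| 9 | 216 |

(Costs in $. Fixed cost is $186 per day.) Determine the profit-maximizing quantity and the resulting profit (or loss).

Profit at each row (π = 7y − TC): y=0: -186; y=1: -267; y=2: -306; y=3: -311; y=4: -305; y=5: -301; y=6: -297; y=7: -292; y=8: -287; y=9: -339.
Profit is highest at y = 0. Equivalently, the lowest AVC in the table is 157/8 ≈ $19.62 at y = 8, and P = $7 falls below it — price never covers variable cost, so the firm shuts down and loses only its fixed cost.

y = 0 (shut down); profit = -$186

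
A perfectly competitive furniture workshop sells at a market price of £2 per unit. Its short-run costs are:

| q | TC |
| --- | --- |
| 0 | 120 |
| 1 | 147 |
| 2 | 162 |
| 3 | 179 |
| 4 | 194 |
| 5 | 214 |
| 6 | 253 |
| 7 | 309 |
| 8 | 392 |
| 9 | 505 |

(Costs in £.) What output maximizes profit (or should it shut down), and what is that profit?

Tabulate TR − TC: q=0: -120; q=1: -145; q=2: -158; q=3: -173; q=4: -186; q=5: -204; q=6: -241; q=7: -295; q=8: -376; q=9: -487.
Profit is highest at q = 0. Equivalently, the lowest AVC in the table is 74/4 ≈ £18.50 at q = 4, and P = £2 falls below it — price never covers variable cost, so the firm shuts down and loses only its fixed cost.

q = 0 (shut down); profit = -£120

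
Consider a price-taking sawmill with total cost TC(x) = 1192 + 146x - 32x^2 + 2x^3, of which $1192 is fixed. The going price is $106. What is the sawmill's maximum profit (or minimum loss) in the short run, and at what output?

AVC = 146 - 32x + 2x^2 has its minimum $18 at x = 8; price $106 clears that bar, so the firm operates.
MC = 146 - 64x + 6x^2. Setting P = MC and taking the root on the rising branch gives x* = 10.
TR = 106·10 = 1060. TC = 1192 + 260 = 1452. Profit = 1060 − 1452 = -$392.
By producing, the firm covers all variable cost plus $800 of fixed cost; shutting down would lose the full $1192.

Profit = -$392 at x = 10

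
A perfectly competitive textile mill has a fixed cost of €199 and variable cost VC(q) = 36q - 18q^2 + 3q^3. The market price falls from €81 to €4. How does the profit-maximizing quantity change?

Output falls from 5 to 0 (the firm shuts down)

MC = 36 - 36q + 9q^2; the shutdown threshold is min AVC = €9 (at q = 3).
With P = €81 above the shutdown price, P = MC gives q = 5.
At P = €4 < min AVC = €9, price no longer covers variable cost at any output, so the firm shuts down: q = 0.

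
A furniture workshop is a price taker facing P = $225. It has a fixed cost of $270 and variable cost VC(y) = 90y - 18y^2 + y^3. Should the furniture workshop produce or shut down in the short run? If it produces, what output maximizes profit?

Produce at y = 15

From TC, MC = TC'(y) = 90 - 36y + 3y^2 and AVC = VC/y = 90 - 18y + y^2.
The AVC parabola has its vertex at y = 18/2 = 9, where AVC = 90 - 18·9 + 9^2 = $9.
P = $225 exceeds min AVC = $9, so the firm stays open.
Solving P = MC: -135 - 36y + 3y^2 = 0 ⇒ y = -3 or 15. On the upward-sloping branch, y* = 15.
Check: AVC at y = 15 is $45 ≤ P, so revenue covers variable cost.
Profit = P·y − TC = 225·15 − 945 = $2430.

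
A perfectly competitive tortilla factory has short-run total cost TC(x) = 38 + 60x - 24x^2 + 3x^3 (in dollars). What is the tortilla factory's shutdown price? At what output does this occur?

Short-run supply begins at min AVC. From VC = 60x - 24x^2 + 3x^3, AVC = 60 - 24x + 3x^2.
At the minimum of AVC, MC = AVC. MC = 60 - 48x + 9x^2; setting MC = AVC gives 6x^2 - 24x = 0, so x = 4. min AVC = 12.
So the shutdown price is $12.

$12 per unit, at x = 4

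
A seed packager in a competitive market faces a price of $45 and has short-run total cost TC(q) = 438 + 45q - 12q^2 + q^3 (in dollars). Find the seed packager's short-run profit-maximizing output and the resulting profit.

AVC = 45 - 12q + q^2 has its minimum $9 at q = 6; price $45 clears that bar, so the firm operates.
With MC = 45 - 24q + 3q^2, P = MC on the upward-sloping part at q* = 8.
TR = 45·8 = 360. TC = 438 + 104 = 542. Profit = 360 − 542 = -$182.
By producing, the firm covers all variable cost plus $256 of fixed cost; shutting down would lose the full $438.

Profit = -$182 at q = 8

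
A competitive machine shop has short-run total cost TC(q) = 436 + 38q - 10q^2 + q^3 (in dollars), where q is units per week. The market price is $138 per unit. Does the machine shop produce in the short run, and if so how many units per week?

From TC, MC = TC'(q) = 38 - 20q + 3q^2 and AVC = VC/q = 38 - 10q + q^2.
The AVC parabola has its vertex at q = 10/2 = 5, where AVC = 38 - 10·5 + 5^2 = $13.
Since P = $138 ≥ min AVC = $13, price covers variable cost and the firm should produce.
P = MC gives -100 - 20q + 3q^2 = 0, with roots -10/3 and 10. Take the larger (rising MC): q* = 10.
Check: AVC at q = 10 is $38 ≤ P, so revenue covers variable cost.
Profit = P·q − TC = 138·10 − 816 = $564.

Produce at q = 10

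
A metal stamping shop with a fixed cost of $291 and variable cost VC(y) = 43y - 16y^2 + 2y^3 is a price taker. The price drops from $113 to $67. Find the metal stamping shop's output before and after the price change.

MC = 43 - 32y + 6y^2; the shutdown threshold is min AVC = $11 (at y = 4).
At P = $113 ≥ min AVC, set P = MC on the rising branch: y = 7.
At P = $67 ≥ min AVC, set P = MC: y = 6. The firm stays open but cuts output.

Output falls from 7 to 6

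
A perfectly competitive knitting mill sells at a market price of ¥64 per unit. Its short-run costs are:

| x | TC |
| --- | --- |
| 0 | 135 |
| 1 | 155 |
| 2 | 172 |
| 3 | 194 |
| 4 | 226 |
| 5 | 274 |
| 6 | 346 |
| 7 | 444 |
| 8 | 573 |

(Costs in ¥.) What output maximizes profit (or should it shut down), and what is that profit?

Tabulate TR − TC: x=0: -135; x=1: -91; x=2: -44; x=3: -2; x=4: 30; x=5: 46; x=6: 38; x=7: 4; x=8: -61.
Profit is maximized at x = 5. AVC there is 139/5 = ¥27.80 ≤ P, so producing beats shutting down (which would give -¥135).

x = 5; profit = ¥46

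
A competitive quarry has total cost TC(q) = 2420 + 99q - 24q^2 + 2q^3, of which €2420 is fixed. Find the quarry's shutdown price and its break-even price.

Shutdown price = min AVC. AVC = 99 - 24q + 2q^2, with vertex at q = 6 and minimum €27.
ATC = 2420/q + 99 - 24q + 2q^2. Setting dATC/dq = −2420/q^2 − 24 + 4q = 0 gives q = 11 (since 4·11^3 − 24·11^2 = 2420).
min ATC = 2420/11 + 99 − 24·11 + 2·11^2 = €297. That is the break-even price.
For €27 ≤ P < €297 the firm produces at a loss; below €27 it shuts down.

Shutdown price = €27; break-even price = €297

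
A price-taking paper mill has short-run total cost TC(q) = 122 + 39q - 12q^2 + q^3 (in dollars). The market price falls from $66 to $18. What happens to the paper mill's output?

Output falls from 9 to 7

AVC = 39 - 12q + q^2, minimized at q = 6 where min AVC = $3. MC = 39 - 24q + 3q^2.
With P = $66 above the shutdown price, P = MC gives q = 9.
At P = $18 ≥ min AVC, set P = MC: q = 7. The firm stays open but cuts output.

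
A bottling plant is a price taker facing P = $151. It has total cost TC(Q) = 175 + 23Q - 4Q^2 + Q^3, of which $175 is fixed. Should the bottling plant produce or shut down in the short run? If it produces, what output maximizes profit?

Strip out fixed cost: VC = 23Q - 4Q^2 + Q^3. Then AVC = 23 - 4Q + Q^2 and MC = 23 - 8Q + 3Q^2.
The AVC parabola has its vertex at Q = 4/2 = 2, where AVC = 23 - 4·2 + 2^2 = $19.
Because $151 ≥ $19, revenue can cover variable cost; the firm operates.
P = MC gives -128 - 8Q + 3Q^2 = 0, with roots -16/3 and 8. Take the larger (rising MC): Q* = 8.
Check: AVC at Q = 8 is $55 ≤ P, so revenue covers variable cost.
Profit = P·Q − TC = 151·8 − 615 = $593.

Produce at Q = 8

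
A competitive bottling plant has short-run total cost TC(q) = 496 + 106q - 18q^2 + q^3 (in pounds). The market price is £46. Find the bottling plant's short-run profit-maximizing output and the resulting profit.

Profit = -£296 at q = 10

AVC = 106 - 18q + q^2; min AVC = £25 at q = 9. Since P = £46 ≥ min AVC, the firm produces.
MC = 106 - 36q + 3q^2. Setting P = MC and taking the root on the rising branch gives q* = 10.
TR = 46·10 = 460. TC = 496 + 260 = 756. Profit = 460 − 756 = -£296.
That loss of £296 beats the £496 the firm would lose by shutting down; producing recovers £200 of fixed cost.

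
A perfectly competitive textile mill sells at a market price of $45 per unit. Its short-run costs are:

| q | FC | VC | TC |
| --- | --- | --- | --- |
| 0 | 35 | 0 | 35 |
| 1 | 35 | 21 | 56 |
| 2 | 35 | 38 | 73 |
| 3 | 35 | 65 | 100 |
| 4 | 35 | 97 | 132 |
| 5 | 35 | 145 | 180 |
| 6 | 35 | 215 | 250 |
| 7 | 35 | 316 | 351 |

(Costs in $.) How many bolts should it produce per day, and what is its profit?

q = 4; profit = $48

Compute π = P·q − TC at each output: q=0: -35; q=1: -11; q=2: 17; q=3: 35; q=4: 48; q=5: 45; q=6: 20; q=7: -36.
Profit is maximized at q = 4. AVC there is 97/4 = $24.25 ≤ P, so producing beats shutting down (which would give -$35).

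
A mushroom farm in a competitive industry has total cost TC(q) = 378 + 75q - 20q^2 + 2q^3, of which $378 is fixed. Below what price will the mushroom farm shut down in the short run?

$25 per unit

The shutdown price is the minimum of AVC. VC = 75q - 20q^2 + 2q^3, so AVC = 75 - 20q + 2q^2.
At the minimum of AVC, MC = AVC. MC = 75 - 40q + 6q^2; setting MC = AVC gives 4q^2 - 20q = 0, so q = 5. min AVC = 25.
For P < $25 the firm produces nothing.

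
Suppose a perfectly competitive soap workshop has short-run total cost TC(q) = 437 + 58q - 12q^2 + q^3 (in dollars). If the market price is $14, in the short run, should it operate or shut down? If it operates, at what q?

Strip out fixed cost: VC = 58q - 12q^2 + q^3. Then AVC = 58 - 12q + q^2 and MC = 58 - 24q + 3q^2.
AVC hits its minimum where MC = AVC, at q = 6, giving min AVC = 58 - 12·6 + 6^2 = $22.
P = $14 lies below min AVC = $22; no output level covers variable cost.
Shutting down limits the loss to fixed cost, $437.

Shut down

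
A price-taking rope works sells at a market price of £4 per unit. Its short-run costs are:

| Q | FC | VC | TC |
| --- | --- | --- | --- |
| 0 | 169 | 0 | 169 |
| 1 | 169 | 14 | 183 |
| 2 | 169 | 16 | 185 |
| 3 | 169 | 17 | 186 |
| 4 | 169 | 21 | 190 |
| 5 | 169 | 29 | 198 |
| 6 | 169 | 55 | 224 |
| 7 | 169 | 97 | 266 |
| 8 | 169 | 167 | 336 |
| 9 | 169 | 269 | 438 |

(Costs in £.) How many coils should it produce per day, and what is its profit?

Tabulate TR − TC: Q=0: -169; Q=1: -179; Q=2: -177; Q=3: -174; Q=4: -174; Q=5: -178; Q=6: -200; Q=7: -238; Q=8: -304; Q=9: -402.
Profit is highest at Q = 0. Equivalently, the lowest AVC in the table is 21/4 ≈ £5.25 at Q = 4, and P = £4 falls below it — price never covers variable cost, so the firm shuts down and loses only its fixed cost.

Q = 0 (shut down); profit = -£169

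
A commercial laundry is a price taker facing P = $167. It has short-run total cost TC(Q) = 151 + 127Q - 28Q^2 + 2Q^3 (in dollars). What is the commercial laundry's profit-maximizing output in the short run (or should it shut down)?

Variable cost is VC = 127Q - 28Q^2 + 2Q^3, so AVC = VC/Q = 127 - 28Q + 2Q^2 and MC = dTC/dQ = 127 - 56Q + 6Q^2.
AVC is minimized where dAVC/dQ = -28 + 4Q = 0, at Q = 7; min AVC = 127 - 28·7 + 2·7^2 = $29.
Since P = $167 ≥ min AVC = $29, price covers variable cost and the firm should produce.
Solving P = MC: -40 - 56Q + 6Q^2 = 0 ⇒ Q = -2/3 or 10. On the upward-sloping branch, Q* = 10.
Check: AVC at Q = 10 is $47 ≤ P, so revenue covers variable cost.
Profit = P·Q − TC = 167·10 − 621 = $1049.

Produce at Q = 10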